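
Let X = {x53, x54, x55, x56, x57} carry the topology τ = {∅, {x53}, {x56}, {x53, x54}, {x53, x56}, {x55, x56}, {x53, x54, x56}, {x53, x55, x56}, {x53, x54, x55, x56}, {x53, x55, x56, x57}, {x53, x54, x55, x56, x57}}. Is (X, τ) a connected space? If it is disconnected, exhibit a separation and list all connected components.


(X, τ) is connected.

Find clopen sets (U ∈ τ with X ∖ U ∈ τ):
  U = ∅, X ∖ U = {x53, x54, x55, x56, x57} — both open, so U is clopen.
  U = {x53, x54, x55, x56, x57}, X ∖ U = ∅ — both open, so U is clopen.
Only trivial clopens (∅ and X) exist, so (X, τ) is connected.
Compute connected components by grouping points that agree on all clopens:
  component: {x53, x54, x55, x56, x57}


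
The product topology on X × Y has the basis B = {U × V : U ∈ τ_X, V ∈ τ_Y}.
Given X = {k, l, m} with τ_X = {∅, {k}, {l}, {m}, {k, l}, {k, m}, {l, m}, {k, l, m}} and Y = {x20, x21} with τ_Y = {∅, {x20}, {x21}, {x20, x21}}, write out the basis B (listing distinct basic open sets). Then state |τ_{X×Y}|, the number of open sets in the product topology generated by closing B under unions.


Basis B = {∅ × ∅, {k} × {x20}, {k} × {x21}, {l} × {x20}, {l} × {x21}, {m} × {x20}, {m} × {x21}, {k} × {x20, x21}, {k, l} × {x20}, {k, m} × {x20}, {k, l} × {x21}, {k, m} × {x21}, {l} × {x20, x21}, {l, m} × {x20}, {l, m} × {x21}, {m} × {x20, x21}, {k, l, m} × {x20}, {k, l, m} × {x21}, {k, l} × {x20, x21}, {k, m} × {x20, x21}, {l, m} × {x20, x21}, {k, l, m} × {x20, x21}}; |τ_{X×Y}| = 64.

Enumerate products U × V with U ∈ τ_X, V ∈ τ_Y (deduplicated):
  ∅ × ∅ = {} (∅)
  {k} × {x20} = {(k,x20)}
  {k} × {x21} = {(k,x21)}
  {l} × {x20} = {(l,x20)}
  {l} × {x21} = {(l,x21)}
  {m} × {x20} = {(m,x20)}
  {m} × {x21} = {(m,x21)}
  {k} × {x20, x21} = {(k,x20), (k,x21)}
  {k, l} × {x20} = {(k,x20), (l,x20)}
  {k, m} × {x20} = {(k,x20), (m,x20)}
  {k, l} × {x21} = {(k,x21), (l,x21)}
  {k, m} × {x21} = {(k,x21), (m,x21)}
  {l} × {x20, x21} = {(l,x20), (l,x21)}
  {l, m} × {x20} = {(l,x20), (m,x20)}
  {l, m} × {x21} = {(l,x21), (m,x21)}
  {m} × {x20, x21} = {(m,x20), (m,x21)}
  {k, l, m} × {x20} = {(k,x20), (l,x20), (m,x20)}
  {k, l, m} × {x21} = {(k,x21), (l,x21), (m,x21)}
  {k, l} × {x20, x21} = {(k,x20), (k,x21), (l,x20), (l,x21)}
  {k, m} × {x20, x21} = {(k,x20), (k,x21), (m,x20), (m,x21)}
  {l, m} × {x20, x21} = {(l,x20), (l,x21), (m,x20), (m,x21)}
  {k, l, m} × {x20, x21} = {(k,x20), (k,x21), (l,x20), (l,x21), (m,x20), (m,x21)}
These 22 distinct sets form the basis B.
Close under arbitrary unions to get τ_{X×Y}; counting gives |τ_{X×Y}| = 64.


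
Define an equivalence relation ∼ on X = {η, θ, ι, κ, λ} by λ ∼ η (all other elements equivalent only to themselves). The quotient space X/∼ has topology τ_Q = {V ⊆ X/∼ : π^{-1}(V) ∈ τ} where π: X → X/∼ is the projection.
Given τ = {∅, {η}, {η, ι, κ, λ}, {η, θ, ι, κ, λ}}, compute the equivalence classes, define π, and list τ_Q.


X/∼ = {[η=λ], [θ], [ι], [κ]}; |τ_Q| = 3.

Equivalence classes: [η=λ], [θ], [ι], [κ].
Quotient map π: X → X/∼ sends η ↦ [η=λ], θ ↦ [θ], ι ↦ [ι], κ ↦ [κ], λ ↦ [η=λ].
For each subset V ⊆ X/∼, compute π^{-1}(V) ⊆ X and check whether π^{-1}(V) ∈ τ. V is open in τ_Q iff π^{-1}(V) ∈ τ.
  V = {}: π^{-1}(V) = ∅ ∈ τ ✓.
  V = {[η=λ]}: π^{-1}(V) = {η, λ} ∉ τ ✗.
  V = {[θ]}: π^{-1}(V) = {θ} ∉ τ ✗.
  V = {[η=λ], [θ]}: π^{-1}(V) = {η, θ, λ} ∉ τ ✗.
  V = {[ι]}: π^{-1}(V) = {ι} ∉ τ ✗.
  V = {[η=λ], [ι]}: π^{-1}(V) = {η, ι, λ} ∉ τ ✗.
  V = {[θ], [ι]}: π^{-1}(V) = {θ, ι} ∉ τ ✗.
  V = {[η=λ], [θ], [ι]}: π^{-1}(V) = {η, θ, ι, λ} ∉ τ ✗.
  V = {[κ]}: π^{-1}(V) = {κ} ∉ τ ✗.
  V = {[η=λ], [κ]}: π^{-1}(V) = {η, κ, λ} ∉ τ ✗.
  V = {[θ], [κ]}: π^{-1}(V) = {θ, κ} ∉ τ ✗.
  V = {[η=λ], [θ], [κ]}: π^{-1}(V) = {η, θ, κ, λ} ∉ τ ✗.
  V = {[ι], [κ]}: π^{-1}(V) = {ι, κ} ∉ τ ✗.
  V = {[η=λ], [ι], [κ]}: π^{-1}(V) = {η, ι, κ, λ} ∈ τ ✓.
  V = {[θ], [ι], [κ]}: π^{-1}(V) = {θ, ι, κ} ∉ τ ✗.
  V = {[η=λ], [θ], [ι], [κ]}: π^{-1}(V) = {η, θ, ι, κ, λ} ∈ τ ✓.
Open sets in the quotient: τ_Q = {{}, {[η=λ], [ι], [κ]}, {[η=λ], [θ], [ι], [κ]}} (3 elements).


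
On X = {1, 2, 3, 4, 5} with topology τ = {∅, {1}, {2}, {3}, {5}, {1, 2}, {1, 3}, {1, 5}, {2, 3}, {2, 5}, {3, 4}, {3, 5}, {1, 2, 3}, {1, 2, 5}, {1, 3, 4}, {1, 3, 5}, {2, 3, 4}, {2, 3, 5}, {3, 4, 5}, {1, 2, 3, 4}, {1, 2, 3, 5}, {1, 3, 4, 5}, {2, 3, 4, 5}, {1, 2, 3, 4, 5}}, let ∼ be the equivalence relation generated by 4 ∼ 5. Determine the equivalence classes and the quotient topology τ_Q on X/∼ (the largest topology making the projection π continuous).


X/∼ = {[1], [2], [3], [4=5]}; |τ_Q| = 12.

Equivalence classes: [1], [2], [3], [4=5].
Quotient map π: X → X/∼ sends 1 ↦ [1], 2 ↦ [2], 3 ↦ [3], 4 ↦ [4=5], 5 ↦ [4=5].
For each subset V ⊆ X/∼, compute π^{-1}(V) ⊆ X and check whether π^{-1}(V) ∈ τ. V is open in τ_Q iff π^{-1}(V) ∈ τ.
  V = {}: π^{-1}(V) = ∅ ∈ τ ✓.
  V = {[1]}: π^{-1}(V) = {1} ∈ τ ✓.
  V = {[2]}: π^{-1}(V) = {2} ∈ τ ✓.
  V = {[1], [2]}: π^{-1}(V) = {1, 2} ∈ τ ✓.
  V = {[3]}: π^{-1}(V) = {3} ∈ τ ✓.
  V = {[1], [3]}: π^{-1}(V) = {1, 3} ∈ τ ✓.
  V = {[2], [3]}: π^{-1}(V) = {2, 3} ∈ τ ✓.
  V = {[1], [2], [3]}: π^{-1}(V) = {1, 2, 3} ∈ τ ✓.
  V = {[4=5]}: π^{-1}(V) = {4, 5} ∉ τ ✗.
  V = {[1], [4=5]}: π^{-1}(V) = {1, 4, 5} ∉ τ ✗.
  V = {[2], [4=5]}: π^{-1}(V) = {2, 4, 5} ∉ τ ✗.
  V = {[1], [2], [4=5]}: π^{-1}(V) = {1, 2, 4, 5} ∉ τ ✗.
  V = {[3], [4=5]}: π^{-1}(V) = {3, 4, 5} ∈ τ ✓.
  V = {[1], [3], [4=5]}: π^{-1}(V) = {1, 3, 4, 5} ∈ τ ✓.
  V = {[2], [3], [4=5]}: π^{-1}(V) = {2, 3, 4, 5} ∈ τ ✓.
  V = {[1], [2], [3], [4=5]}: π^{-1}(V) = {1, 2, 3, 4, 5} ∈ τ ✓.
Open sets in the quotient: τ_Q = {{}, {[1]}, {[2]}, {[1], [2]}, {[3]}, {[1], [3]}, {[2], [3]}, {[1], [2], [3]}, {[3], [4=5]}, {[1], [3], [4=5]}, {[2], [3], [4=5]}, {[1], [2], [3], [4=5]}} (12 elements).


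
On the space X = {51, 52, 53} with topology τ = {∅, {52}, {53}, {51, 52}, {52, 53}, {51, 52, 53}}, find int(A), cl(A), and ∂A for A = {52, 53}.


int(A) = {52, 53}, cl(A) = {51, 52, 53}, ∂A = {51}.

Closed sets in (X, τ) are complements of opens:
  closed(X, τ) = {∅, {51}, {53}, {51, 52}, {51, 53}, {51, 52, 53}}.
int(A) = ⋃ {U ∈ τ : U ⊆ A}. Opens contained in A: ∅, {52}, {53}, {52, 53}.
Taking the union of these: int(A) = {52, 53}.
cl(A) = ⋂ {C closed : A ⊆ C}. Closed sets containing A: {51, 52, 53}.
Intersecting these: cl(A) = {51, 52, 53}.
∂A = cl(A) ∖ int(A) = {51, 52, 53} ∖ {52, 53} = {51}.


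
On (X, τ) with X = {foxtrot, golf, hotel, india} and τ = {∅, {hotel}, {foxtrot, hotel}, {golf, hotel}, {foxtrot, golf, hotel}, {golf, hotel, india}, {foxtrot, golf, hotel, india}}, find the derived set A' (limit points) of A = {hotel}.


A' = {foxtrot, golf, india}

For each x ∈ X, list the open sets U ∈ τ with x ∈ U, then check whether U ∩ (A ∖ {x}) ≠ ∅ for every such U.
  x = foxtrot: opens ∋ x are {foxtrot, hotel}, {foxtrot, golf, hotel}, {foxtrot, golf, hotel, india}; each meets A ∖ {foxtrot}, so x IS a limit point.
  x = golf: opens ∋ x are {golf, hotel}, {foxtrot, golf, hotel}, {golf, hotel, india}, {foxtrot, golf, hotel, india}; each meets A ∖ {golf}, so x IS a limit point.
  x = hotel: open {hotel} ∋ x has {hotel} ∩ (A ∖ {hotel}) = ∅, so x is NOT a limit point.
  x = india: opens ∋ x are {golf, hotel, india}, {foxtrot, golf, hotel, india}; each meets A ∖ {india}, so x IS a limit point.
Collecting: A' = {foxtrot, golf, india}.


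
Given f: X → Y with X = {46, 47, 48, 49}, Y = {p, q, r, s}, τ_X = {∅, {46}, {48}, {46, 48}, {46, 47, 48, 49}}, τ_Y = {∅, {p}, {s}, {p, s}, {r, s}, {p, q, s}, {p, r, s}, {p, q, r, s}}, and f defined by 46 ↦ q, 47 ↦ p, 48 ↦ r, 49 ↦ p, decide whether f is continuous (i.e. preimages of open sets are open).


f is NOT continuous.

Compute f^{-1}(U) for each U ∈ τ_Y:
  U = ∅: f^{-1}(U) = ∅ ∈ τ_X ✓.
  U = {p}: f^{-1}(U) = {47, 49} ∉ τ_X ✗.
  U = {s}: f^{-1}(U) = ∅ ∈ τ_X ✓.
  U = {p, s}: f^{-1}(U) = {47, 49} ∉ τ_X ✗.
  U = {r, s}: f^{-1}(U) = {48} ∈ τ_X ✓.
  U = {p, q, s}: f^{-1}(U) = {46, 47, 49} ∉ τ_X ✗.
  U = {p, r, s}: f^{-1}(U) = {47, 48, 49} ∉ τ_X ✗.
  U = {p, q, r, s}: f^{-1}(U) = {46, 47, 48, 49} ∈ τ_X ✓.
Found U = {p} with f^{-1}(U) = {47, 49} not in τ_X. Therefore f is NOT continuous.


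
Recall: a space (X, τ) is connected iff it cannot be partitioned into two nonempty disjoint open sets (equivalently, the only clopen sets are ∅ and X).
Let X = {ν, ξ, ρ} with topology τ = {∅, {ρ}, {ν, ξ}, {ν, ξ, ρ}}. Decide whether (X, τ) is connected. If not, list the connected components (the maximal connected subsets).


(X, τ) is disconnected; components = [{ρ}, {ν, ξ}].

Find clopen sets (U ∈ τ with X ∖ U ∈ τ):
  U = ∅, X ∖ U = {ν, ξ, ρ} — both open, so U is clopen.
  U = {ρ}, X ∖ U = {ν, ξ} — both open, so U is clopen.
  U = {ν, ξ}, X ∖ U = {ρ} — both open, so U is clopen.
  U = {ν, ξ, ρ}, X ∖ U = ∅ — both open, so U is clopen.
Nontrivial clopen(s) exist: e.g. {ν, ξ}. So (X, τ) is disconnected.
Compute connected components by grouping points that agree on all clopens:
  component: {ρ}
  component: {ν, ξ}


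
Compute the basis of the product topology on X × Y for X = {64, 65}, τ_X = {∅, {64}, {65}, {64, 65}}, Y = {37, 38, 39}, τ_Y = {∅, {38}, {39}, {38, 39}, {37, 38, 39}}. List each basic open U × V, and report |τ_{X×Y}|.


Basis B = {∅ × ∅, {64} × {38}, {64} × {39}, {65} × {38}, {65} × {39}, {64} × {38, 39}, {64, 65} × {38}, {64, 65} × {39}, {65} × {38, 39}, {64} × {37, 38, 39}, {65} × {37, 38, 39}, {64, 65} × {38, 39}, {64, 65} × {37, 38, 39}}; |τ_{X×Y}| = 25.

Enumerate products U × V with U ∈ τ_X, V ∈ τ_Y (deduplicated):
  ∅ × ∅ = {} (∅)
  {64} × {38} = {(64,38)}
  {64} × {39} = {(64,39)}
  {65} × {38} = {(65,38)}
  {65} × {39} = {(65,39)}
  {64} × {38, 39} = {(64,38), (64,39)}
  {64, 65} × {38} = {(64,38), (65,38)}
  {64, 65} × {39} = {(64,39), (65,39)}
  {65} × {38, 39} = {(65,38), (65,39)}
  {64} × {37, 38, 39} = {(64,37), (64,38), (64,39)}
  {65} × {37, 38, 39} = {(65,37), (65,38), (65,39)}
  {64, 65} × {38, 39} = {(64,38), (64,39), (65,38), (65,39)}
  {64, 65} × {37, 38, 39} = {(64,37), (64,38), (64,39), (65,37), (65,38), (65,39)}
These 13 distinct sets form the basis B.
Close under arbitrary unions to get τ_{X×Y}; counting gives |τ_{X×Y}| = 25.


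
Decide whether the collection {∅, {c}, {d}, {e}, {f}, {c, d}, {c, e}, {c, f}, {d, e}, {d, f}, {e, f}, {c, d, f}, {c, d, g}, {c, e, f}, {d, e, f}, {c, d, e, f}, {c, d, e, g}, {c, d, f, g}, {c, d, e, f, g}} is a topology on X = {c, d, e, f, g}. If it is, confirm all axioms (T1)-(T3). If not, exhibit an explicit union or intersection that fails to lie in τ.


τ is NOT a topology on X.

Axiom (T1): ∅ ∈ τ? Yes; X ∈ τ? Yes.
Axiom (T2/T3): check pairwise unions and intersections of members of τ.
Counterexample for (T2): {c} ∪ {d, e} = {c, d, e} ∉ τ. Therefore τ is NOT a topology.


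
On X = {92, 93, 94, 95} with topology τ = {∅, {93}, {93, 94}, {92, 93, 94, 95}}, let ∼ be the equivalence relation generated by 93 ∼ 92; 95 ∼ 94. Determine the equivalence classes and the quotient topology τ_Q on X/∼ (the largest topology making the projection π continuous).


X/∼ = {[92=93], [94=95]}; |τ_Q| = 2.

Equivalence classes: [92=93], [94=95].
Quotient map π: X → X/∼ sends 92 ↦ [92=93], 93 ↦ [92=93], 94 ↦ [94=95], 95 ↦ [94=95].
For each subset V ⊆ X/∼, compute π^{-1}(V) ⊆ X and check whether π^{-1}(V) ∈ τ. V is open in τ_Q iff π^{-1}(V) ∈ τ.
  V = {}: π^{-1}(V) = ∅ ∈ τ ✓.
  V = {[92=93]}: π^{-1}(V) = {92, 93} ∉ τ ✗.
  V = {[94=95]}: π^{-1}(V) = {94, 95} ∉ τ ✗.
  V = {[92=93], [94=95]}: π^{-1}(V) = {92, 93, 94, 95} ∈ τ ✓.
Open sets in the quotient: τ_Q = {{}, {[92=93], [94=95]}} (2 elements).


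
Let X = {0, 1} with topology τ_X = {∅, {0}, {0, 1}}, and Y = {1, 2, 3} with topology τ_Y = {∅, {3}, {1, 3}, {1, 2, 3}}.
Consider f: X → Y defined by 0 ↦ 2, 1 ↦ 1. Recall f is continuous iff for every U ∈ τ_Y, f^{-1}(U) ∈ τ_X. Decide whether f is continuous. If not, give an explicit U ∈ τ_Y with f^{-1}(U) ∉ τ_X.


f is NOT continuous.

Compute f^{-1}(U) for each U ∈ τ_Y:
  U = ∅: f^{-1}(U) = ∅ ∈ τ_X ✓.
  U = {3}: f^{-1}(U) = ∅ ∈ τ_X ✓.
  U = {1, 3}: f^{-1}(U) = {1} ∉ τ_X ✗.
  U = {1, 2, 3}: f^{-1}(U) = {0, 1} ∈ τ_X ✓.
Found U = {1, 3} with f^{-1}(U) = {1} not in τ_X. Therefore f is NOT continuous.


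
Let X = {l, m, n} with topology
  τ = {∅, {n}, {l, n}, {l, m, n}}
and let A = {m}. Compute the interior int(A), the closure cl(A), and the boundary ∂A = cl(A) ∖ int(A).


int(A) = ∅, cl(A) = {m}, ∂A = {m}.

Closed sets in (X, τ) are complements of opens:
  closed(X, τ) = {∅, {m}, {l, m}, {l, m, n}}.
int(A) = ⋃ {U ∈ τ : U ⊆ A}. Opens contained in A: ∅.
Taking the union of these: int(A) = ∅.
cl(A) = ⋂ {C closed : A ⊆ C}. Closed sets containing A: {m}, {l, m}, {l, m, n}.
Intersecting these: cl(A) = {m}.
∂A = cl(A) ∖ int(A) = {m} ∖ ∅ = {m}.


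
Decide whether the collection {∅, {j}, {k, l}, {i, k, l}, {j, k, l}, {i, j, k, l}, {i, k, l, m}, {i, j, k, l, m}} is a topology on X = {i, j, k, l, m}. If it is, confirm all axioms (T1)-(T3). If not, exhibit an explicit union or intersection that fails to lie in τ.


τ IS a topology on X.

Axiom (T1): ∅ ∈ τ? Yes; X ∈ τ? Yes.
Axiom (T2/T3): check pairwise unions and intersections of members of τ.
All pairwise intersections and unions checked — each lies in τ. Therefore τ satisfies (T1), (T2), (T3): it IS a topology on X.


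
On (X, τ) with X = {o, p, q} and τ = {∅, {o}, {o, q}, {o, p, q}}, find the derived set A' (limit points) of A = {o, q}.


A' = {p, q}

For each x ∈ X, list the open sets U ∈ τ with x ∈ U, then check whether U ∩ (A ∖ {x}) ≠ ∅ for every such U.
  x = o: open {o} ∋ x has {o} ∩ (A ∖ {o}) = ∅, so x is NOT a limit point.
  x = p: opens ∋ x are {o, p, q}; each meets A ∖ {p}, so x IS a limit point.
  x = q: opens ∋ x are {o, q}, {o, p, q}; each meets A ∖ {q}, so x IS a limit point.
Collecting: A' = {p, q}.


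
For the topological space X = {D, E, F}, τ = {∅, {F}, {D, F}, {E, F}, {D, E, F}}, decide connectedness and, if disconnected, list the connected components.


(X, τ) is connected.

Find clopen sets (U ∈ τ with X ∖ U ∈ τ):
  U = ∅, X ∖ U = {D, E, F} — both open, so U is clopen.
  U = {D, E, F}, X ∖ U = ∅ — both open, so U is clopen.
Only trivial clopens (∅ and X) exist, so (X, τ) is connected.
Compute connected components by grouping points that agree on all clopens:
  component: {D, E, F}


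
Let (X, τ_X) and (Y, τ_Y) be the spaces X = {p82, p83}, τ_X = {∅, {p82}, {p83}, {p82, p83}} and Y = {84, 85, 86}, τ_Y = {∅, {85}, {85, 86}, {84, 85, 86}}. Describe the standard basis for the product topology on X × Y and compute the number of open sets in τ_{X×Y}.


Basis B = {∅ × ∅, {p82} × {85}, {p83} × {85}, {p82} × {85, 86}, {p82, p83} × {85}, {p83} × {85, 86}, {p82} × {84, 85, 86}, {p83} × {84, 85, 86}, {p82, p83} × {85, 86}, {p82, p83} × {84, 85, 86}}; |τ_{X×Y}| = 16.

Enumerate products U × V with U ∈ τ_X, V ∈ τ_Y (deduplicated):
  ∅ × ∅ = {} (∅)
  {p82} × {85} = {(p82,85)}
  {p83} × {85} = {(p83,85)}
  {p82} × {85, 86} = {(p82,85), (p82,86)}
  {p82, p83} × {85} = {(p82,85), (p83,85)}
  {p83} × {85, 86} = {(p83,85), (p83,86)}
  {p82} × {84, 85, 86} = {(p82,84), (p82,85), (p82,86)}
  {p83} × {84, 85, 86} = {(p83,84), (p83,85), (p83,86)}
  {p82, p83} × {85, 86} = {(p82,85), (p82,86), (p83,85), (p83,86)}
  {p82, p83} × {84, 85, 86} = {(p82,84), (p82,85), (p82,86), (p83,84), (p83,85), (p83,86)}
These 10 distinct sets form the basis B.
Close under arbitrary unions to get τ_{X×Y}; counting gives |τ_{X×Y}| = 16.


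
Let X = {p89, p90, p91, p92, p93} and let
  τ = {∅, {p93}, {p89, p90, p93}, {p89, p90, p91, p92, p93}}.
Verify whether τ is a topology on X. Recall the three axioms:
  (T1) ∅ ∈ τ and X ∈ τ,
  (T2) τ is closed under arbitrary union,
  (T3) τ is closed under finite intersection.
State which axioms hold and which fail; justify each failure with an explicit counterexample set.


τ IS a topology on X.

Axiom (T1): ∅ ∈ τ? Yes; X ∈ τ? Yes.
Axiom (T2/T3): check pairwise unions and intersections of members of τ.
All pairwise intersections and unions checked — each lies in τ. Therefore τ satisfies (T1), (T2), (T3): it IS a topology on X.


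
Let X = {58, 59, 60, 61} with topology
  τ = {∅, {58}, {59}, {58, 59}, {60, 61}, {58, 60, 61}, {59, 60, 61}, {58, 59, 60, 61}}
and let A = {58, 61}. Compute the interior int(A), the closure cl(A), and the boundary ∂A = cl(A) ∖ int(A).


int(A) = {58}, cl(A) = {58, 60, 61}, ∂A = {60, 61}.

Closed sets in (X, τ) are complements of opens:
  closed(X, τ) = {∅, {58}, {59}, {58, 59}, {60, 61}, {58, 60, 61}, {59, 60, 61}, {58, 59, 60, 61}}.
int(A) = ⋃ {U ∈ τ : U ⊆ A}. Opens contained in A: ∅, {58}.
Taking the union of these: int(A) = {58}.
cl(A) = ⋂ {C closed : A ⊆ C}. Closed sets containing A: {58, 60, 61}, {58, 59, 60, 61}.
Intersecting these: cl(A) = {58, 60, 61}.
∂A = cl(A) ∖ int(A) = {58, 60, 61} ∖ {58} = {60, 61}.


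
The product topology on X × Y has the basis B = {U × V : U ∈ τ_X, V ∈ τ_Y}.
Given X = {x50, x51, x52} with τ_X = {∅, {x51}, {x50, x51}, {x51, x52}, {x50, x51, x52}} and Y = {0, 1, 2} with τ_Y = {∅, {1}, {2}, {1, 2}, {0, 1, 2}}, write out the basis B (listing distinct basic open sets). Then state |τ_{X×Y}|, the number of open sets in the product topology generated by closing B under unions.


Basis B = {∅ × ∅, {x51} × {1}, {x51} × {2}, {x50, x51} × {1}, {x50, x51} × {2}, {x51} × {1, 2}, {x51, x52} × {1}, {x51, x52} × {2}, {x50, x51, x52} × {1}, {x50, x51, x52} × {2}, {x51} × {0, 1, 2}, {x50, x51} × {1, 2}, {x51, x52} × {1, 2}, {x50, x51} × {0, 1, 2}, {x50, x51, x52} × {1, 2}, {x51, x52} × {0, 1, 2}, {x50, x51, x52} × {0, 1, 2}}; |τ_{X×Y}| = 50.

Enumerate products U × V with U ∈ τ_X, V ∈ τ_Y (deduplicated):
  ∅ × ∅ = {} (∅)
  {x51} × {1} = {(x51,1)}
  {x51} × {2} = {(x51,2)}
  {x50, x51} × {1} = {(x50,1), (x51,1)}
  {x50, x51} × {2} = {(x50,2), (x51,2)}
  {x51} × {1, 2} = {(x51,1), (x51,2)}
  {x51, x52} × {1} = {(x51,1), (x52,1)}
  {x51, x52} × {2} = {(x51,2), (x52,2)}
  {x50, x51, x52} × {1} = {(x50,1), (x51,1), (x52,1)}
  {x50, x51, x52} × {2} = {(x50,2), (x51,2), (x52,2)}
  {x51} × {0, 1, 2} = {(x51,0), (x51,1), (x51,2)}
  {x50, x51} × {1, 2} = {(x50,1), (x50,2), (x51,1), (x51,2)}
  {x51, x52} × {1, 2} = {(x51,1), (x51,2), (x52,1), (x52,2)}
  {x50, x51} × {0, 1, 2} = {(x50,0), (x50,1), (x50,2), (x51,0), (x51,1), (x51,2)}
  {x50, x51, x52} × {1, 2} = {(x50,1), (x50,2), (x51,1), (x51,2), (x52,1), (x52,2)}
  {x51, x52} × {0, 1, 2} = {(x51,0), (x51,1), (x51,2), (x52,0), (x52,1), (x52,2)}
  {x50, x51, x52} × {0, 1, 2} = {(x50,0), (x50,1), (x50,2), (x51,0), (x51,1), (x51,2), (x52,0), (x52,1), (x52,2)}
These 17 distinct sets form the basis B.
Close under arbitrary unions to get τ_{X×Y}; counting gives |τ_{X×Y}| = 50.


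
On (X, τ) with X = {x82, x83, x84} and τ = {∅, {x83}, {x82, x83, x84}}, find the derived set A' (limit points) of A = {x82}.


A' = {x84}

For each x ∈ X, list the open sets U ∈ τ with x ∈ U, then check whether U ∩ (A ∖ {x}) ≠ ∅ for every such U.
  x = x82: open {x82, x83, x84} ∋ x has {x82, x83, x84} ∩ (A ∖ {x82}) = ∅, so x is NOT a limit point.
  x = x83: open {x83} ∋ x has {x83} ∩ (A ∖ {x83}) = ∅, so x is NOT a limit point.
  x = x84: opens ∋ x are {x82, x83, x84}; each meets A ∖ {x84}, so x IS a limit point.
Collecting: A' = {x84}.


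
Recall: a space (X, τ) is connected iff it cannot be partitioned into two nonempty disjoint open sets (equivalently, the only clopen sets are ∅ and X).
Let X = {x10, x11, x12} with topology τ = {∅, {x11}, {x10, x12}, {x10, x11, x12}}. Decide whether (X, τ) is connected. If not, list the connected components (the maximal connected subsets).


(X, τ) is disconnected; components = [{x11}, {x10, x12}].

Find clopen sets (U ∈ τ with X ∖ U ∈ τ):
  U = ∅, X ∖ U = {x10, x11, x12} — both open, so U is clopen.
  U = {x11}, X ∖ U = {x10, x12} — both open, so U is clopen.
  U = {x10, x12}, X ∖ U = {x11} — both open, so U is clopen.
  U = {x10, x11, x12}, X ∖ U = ∅ — both open, so U is clopen.
Nontrivial clopen(s) exist: e.g. {x11}. So (X, τ) is disconnected.
Compute connected components by grouping points that agree on all clopens:
  component: {x11}
  component: {x10, x12}


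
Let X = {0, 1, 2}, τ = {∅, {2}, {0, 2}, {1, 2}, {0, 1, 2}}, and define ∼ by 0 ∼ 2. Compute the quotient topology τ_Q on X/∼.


X/∼ = {[0=2], [1]}; |τ_Q| = 3.

Equivalence classes: [0=2], [1].
Quotient map π: X → X/∼ sends 0 ↦ [0=2], 1 ↦ [1], 2 ↦ [0=2].
For each subset V ⊆ X/∼, compute π^{-1}(V) ⊆ X and check whether π^{-1}(V) ∈ τ. V is open in τ_Q iff π^{-1}(V) ∈ τ.
  V = {}: π^{-1}(V) = ∅ ∈ τ ✓.
  V = {[0=2]}: π^{-1}(V) = {0, 2} ∈ τ ✓.
  V = {[1]}: π^{-1}(V) = {1} ∉ τ ✗.
  V = {[0=2], [1]}: π^{-1}(V) = {0, 1, 2} ∈ τ ✓.
Open sets in the quotient: τ_Q = {{}, {[0=2]}, {[0=2], [1]}} (3 elements).


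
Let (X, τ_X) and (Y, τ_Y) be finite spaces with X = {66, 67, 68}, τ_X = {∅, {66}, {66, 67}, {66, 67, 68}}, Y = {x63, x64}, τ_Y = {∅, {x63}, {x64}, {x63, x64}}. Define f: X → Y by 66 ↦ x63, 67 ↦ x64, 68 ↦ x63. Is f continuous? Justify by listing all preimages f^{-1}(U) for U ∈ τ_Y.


f is NOT continuous.

Compute f^{-1}(U) for each U ∈ τ_Y:
  U = ∅: f^{-1}(U) = ∅ ∈ τ_X ✓.
  U = {x63}: f^{-1}(U) = {66, 68} ∉ τ_X ✗.
  U = {x64}: f^{-1}(U) = {67} ∉ τ_X ✗.
  U = {x63, x64}: f^{-1}(U) = {66, 67, 68} ∈ τ_X ✓.
Found U = {x63} with f^{-1}(U) = {66, 68} not in τ_X. Therefore f is NOT continuous.


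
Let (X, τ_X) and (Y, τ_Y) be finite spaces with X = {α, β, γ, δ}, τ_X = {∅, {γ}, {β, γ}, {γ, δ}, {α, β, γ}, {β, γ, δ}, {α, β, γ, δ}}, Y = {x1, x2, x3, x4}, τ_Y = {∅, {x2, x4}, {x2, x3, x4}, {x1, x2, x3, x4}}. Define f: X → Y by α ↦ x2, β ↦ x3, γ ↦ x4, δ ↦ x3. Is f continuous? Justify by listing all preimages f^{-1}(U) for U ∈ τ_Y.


f is NOT continuous.

Compute f^{-1}(U) for each U ∈ τ_Y:
  U = ∅: f^{-1}(U) = ∅ ∈ τ_X ✓.
  U = {x2, x4}: f^{-1}(U) = {α, γ} ∉ τ_X ✗.
  U = {x2, x3, x4}: f^{-1}(U) = {α, β, γ, δ} ∈ τ_X ✓.
  U = {x1, x2, x3, x4}: f^{-1}(U) = {α, β, γ, δ} ∈ τ_X ✓.
Found U = {x2, x4} with f^{-1}(U) = {α, γ} not in τ_X. Therefore f is NOT continuous.


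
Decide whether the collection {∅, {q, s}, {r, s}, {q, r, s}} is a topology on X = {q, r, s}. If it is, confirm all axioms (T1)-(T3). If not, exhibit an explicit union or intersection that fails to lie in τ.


τ is NOT a topology on X.

Axiom (T1): ∅ ∈ τ? Yes; X ∈ τ? Yes.
Axiom (T2/T3): check pairwise unions and intersections of members of τ.
Counterexample for (T3): {q, s} ∩ {r, s} = {s} ∉ τ. Therefore τ is NOT a topology.


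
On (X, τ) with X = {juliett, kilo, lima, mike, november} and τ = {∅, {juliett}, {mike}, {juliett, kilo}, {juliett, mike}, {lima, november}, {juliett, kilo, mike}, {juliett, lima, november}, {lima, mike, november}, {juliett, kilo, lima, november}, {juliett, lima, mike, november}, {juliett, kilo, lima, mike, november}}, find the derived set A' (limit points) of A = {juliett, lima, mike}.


A' = {kilo, november}

For each x ∈ X, list the open sets U ∈ τ with x ∈ U, then check whether U ∩ (A ∖ {x}) ≠ ∅ for every such U.
  x = juliett: open {juliett} ∋ x has {juliett} ∩ (A ∖ {juliett}) = ∅, so x is NOT a limit point.
  x = kilo: opens ∋ x are {juliett, kilo}, {juliett, kilo, mike}, {juliett, kilo, lima, november}, {juliett, kilo, lima, mike, november}; each meets A ∖ {kilo}, so x IS a limit point.
  x = lima: open {lima, november} ∋ x has {lima, november} ∩ (A ∖ {lima}) = ∅, so x is NOT a limit point.
  x = mike: open {mike} ∋ x has {mike} ∩ (A ∖ {mike}) = ∅, so x is NOT a limit point.
  x = november: opens ∋ x are {lima, november}, {juliett, lima, november}, {lima, mike, november}, {juliett, kilo, lima, november}, {juliett, lima, mike, november}, {juliett, kilo, lima, mike, november}; each meets A ∖ {november}, so x IS a limit point.
Collecting: A' = {kilo, november}.


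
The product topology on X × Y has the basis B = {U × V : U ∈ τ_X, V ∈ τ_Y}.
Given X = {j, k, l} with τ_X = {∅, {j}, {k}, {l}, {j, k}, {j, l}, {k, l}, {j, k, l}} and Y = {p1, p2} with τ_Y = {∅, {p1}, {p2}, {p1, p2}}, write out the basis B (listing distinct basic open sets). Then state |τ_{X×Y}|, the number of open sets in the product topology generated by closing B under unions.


Basis B = {∅ × ∅, {j} × {p1}, {j} × {p2}, {k} × {p1}, {k} × {p2}, {l} × {p1}, {l} × {p2}, {j} × {p1, p2}, {j, k} × {p1}, {j, l} × {p1}, {j, k} × {p2}, {j, l} × {p2}, {k} × {p1, p2}, {k, l} × {p1}, {k, l} × {p2}, {l} × {p1, p2}, {j, k, l} × {p1}, {j, k, l} × {p2}, {j, k} × {p1, p2}, {j, l} × {p1, p2}, {k, l} × {p1, p2}, {j, k, l} × {p1, p2}}; |τ_{X×Y}| = 64.

Enumerate products U × V with U ∈ τ_X, V ∈ τ_Y (deduplicated):
  ∅ × ∅ = {} (∅)
  {j} × {p1} = {(j,p1)}
  {j} × {p2} = {(j,p2)}
  {k} × {p1} = {(k,p1)}
  {k} × {p2} = {(k,p2)}
  {l} × {p1} = {(l,p1)}
  {l} × {p2} = {(l,p2)}
  {j} × {p1, p2} = {(j,p1), (j,p2)}
  {j, k} × {p1} = {(j,p1), (k,p1)}
  {j, l} × {p1} = {(j,p1), (l,p1)}
  {j, k} × {p2} = {(j,p2), (k,p2)}
  {j, l} × {p2} = {(j,p2), (l,p2)}
  {k} × {p1, p2} = {(k,p1), (k,p2)}
  {k, l} × {p1} = {(k,p1), (l,p1)}
  {k, l} × {p2} = {(k,p2), (l,p2)}
  {l} × {p1, p2} = {(l,p1), (l,p2)}
  {j, k, l} × {p1} = {(j,p1), (k,p1), (l,p1)}
  {j, k, l} × {p2} = {(j,p2), (k,p2), (l,p2)}
  {j, k} × {p1, p2} = {(j,p1), (j,p2), (k,p1), (k,p2)}
  {j, l} × {p1, p2} = {(j,p1), (j,p2), (l,p1), (l,p2)}
  {k, l} × {p1, p2} = {(k,p1), (k,p2), (l,p1), (l,p2)}
  {j, k, l} × {p1, p2} = {(j,p1), (j,p2), (k,p1), (k,p2), (l,p1), (l,p2)}
These 22 distinct sets form the basis B.
Close under arbitrary unions to get τ_{X×Y}; counting gives |τ_{X×Y}| = 64.


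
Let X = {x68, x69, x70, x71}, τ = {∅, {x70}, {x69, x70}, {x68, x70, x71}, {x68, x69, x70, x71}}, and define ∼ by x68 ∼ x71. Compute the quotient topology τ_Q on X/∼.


X/∼ = {[x68=x71], [x69], [x70]}; |τ_Q| = 5.

Equivalence classes: [x68=x71], [x69], [x70].
Quotient map π: X → X/∼ sends x68 ↦ [x68=x71], x69 ↦ [x69], x70 ↦ [x70], x71 ↦ [x68=x71].
For each subset V ⊆ X/∼, compute π^{-1}(V) ⊆ X and check whether π^{-1}(V) ∈ τ. V is open in τ_Q iff π^{-1}(V) ∈ τ.
  V = {}: π^{-1}(V) = ∅ ∈ τ ✓.
  V = {[x68=x71]}: π^{-1}(V) = {x68, x71} ∉ τ ✗.
  V = {[x69]}: π^{-1}(V) = {x69} ∉ τ ✗.
  V = {[x68=x71], [x69]}: π^{-1}(V) = {x68, x69, x71} ∉ τ ✗.
  V = {[x70]}: π^{-1}(V) = {x70} ∈ τ ✓.
  V = {[x68=x71], [x70]}: π^{-1}(V) = {x68, x70, x71} ∈ τ ✓.
  V = {[x69], [x70]}: π^{-1}(V) = {x69, x70} ∈ τ ✓.
  V = {[x68=x71], [x69], [x70]}: π^{-1}(V) = {x68, x69, x70, x71} ∈ τ ✓.
Open sets in the quotient: τ_Q = {{}, {[x70]}, {[x68=x71], [x70]}, {[x69], [x70]}, {[x68=x71], [x69], [x70]}} (5 elements).


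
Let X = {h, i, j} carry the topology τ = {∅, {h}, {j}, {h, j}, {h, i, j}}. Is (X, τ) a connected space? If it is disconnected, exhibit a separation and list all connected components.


(X, τ) is connected.

Find clopen sets (U ∈ τ with X ∖ U ∈ τ):
  U = ∅, X ∖ U = {h, i, j} — both open, so U is clopen.
  U = {h, i, j}, X ∖ U = ∅ — both open, so U is clopen.
Only trivial clopens (∅ and X) exist, so (X, τ) is connected.
Compute connected components by grouping points that agree on all clopens:
  component: {h, i, j}


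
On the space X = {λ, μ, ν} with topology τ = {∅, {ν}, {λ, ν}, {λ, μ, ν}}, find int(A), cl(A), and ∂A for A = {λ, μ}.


int(A) = ∅, cl(A) = {λ, μ}, ∂A = {λ, μ}.

Closed sets in (X, τ) are complements of opens:
  closed(X, τ) = {∅, {μ}, {λ, μ}, {λ, μ, ν}}.
int(A) = ⋃ {U ∈ τ : U ⊆ A}. Opens contained in A: ∅.
Taking the union of these: int(A) = ∅.
cl(A) = ⋂ {C closed : A ⊆ C}. Closed sets containing A: {λ, μ}, {λ, μ, ν}.
Intersecting these: cl(A) = {λ, μ}.
∂A = cl(A) ∖ int(A) = {λ, μ} ∖ ∅ = {λ, μ}.


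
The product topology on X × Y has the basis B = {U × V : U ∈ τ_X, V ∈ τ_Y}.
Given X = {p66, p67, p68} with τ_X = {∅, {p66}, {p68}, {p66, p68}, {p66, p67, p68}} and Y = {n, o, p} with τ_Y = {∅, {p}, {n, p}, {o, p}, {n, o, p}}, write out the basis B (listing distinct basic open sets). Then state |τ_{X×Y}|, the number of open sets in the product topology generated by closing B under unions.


Basis B = {∅ × ∅, {p66} × {p}, {p68} × {p}, {p66} × {n, p}, {p66} × {o, p}, {p66, p68} × {p}, {p68} × {n, p}, {p68} × {o, p}, {p66} × {n, o, p}, {p66, p67, p68} × {p}, {p68} × {n, o, p}, {p66, p68} × {n, p}, {p66, p68} × {o, p}, {p66, p68} × {n, o, p}, {p66, p67, p68} × {n, p}, {p66, p67, p68} × {o, p}, {p66, p67, p68} × {n, o, p}}; |τ_{X×Y}| = 50.

Enumerate products U × V with U ∈ τ_X, V ∈ τ_Y (deduplicated):
  ∅ × ∅ = {} (∅)
  {p66} × {p} = {(p66,p)}
  {p68} × {p} = {(p68,p)}
  {p66} × {n, p} = {(p66,n), (p66,p)}
  {p66} × {o, p} = {(p66,o), (p66,p)}
  {p66, p68} × {p} = {(p66,p), (p68,p)}
  {p68} × {n, p} = {(p68,n), (p68,p)}
  {p68} × {o, p} = {(p68,o), (p68,p)}
  {p66} × {n, o, p} = {(p66,n), (p66,o), (p66,p)}
  {p66, p67, p68} × {p} = {(p66,p), (p67,p), (p68,p)}
  {p68} × {n, o, p} = {(p68,n), (p68,o), (p68,p)}
  {p66, p68} × {n, p} = {(p66,n), (p66,p), (p68,n), (p68,p)}
  {p66, p68} × {o, p} = {(p66,o), (p66,p), (p68,o), (p68,p)}
  {p66, p68} × {n, o, p} = {(p66,n), (p66,o), (p66,p), (p68,n), (p68,o), (p68,p)}
  {p66, p67, p68} × {n, p} = {(p66,n), (p66,p), (p67,n), (p67,p), (p68,n), (p68,p)}
  {p66, p67, p68} × {o, p} = {(p66,o), (p66,p), (p67,o), (p67,p), (p68,o), (p68,p)}
  {p66, p67, p68} × {n, o, p} = {(p66,n), (p66,o), (p66,p), (p67,n), (p67,o), (p67,p), (p68,n), (p68,o), (p68,p)}
These 17 distinct sets form the basis B.
Close under arbitrary unions to get τ_{X×Y}; counting gives |τ_{X×Y}| = 50.


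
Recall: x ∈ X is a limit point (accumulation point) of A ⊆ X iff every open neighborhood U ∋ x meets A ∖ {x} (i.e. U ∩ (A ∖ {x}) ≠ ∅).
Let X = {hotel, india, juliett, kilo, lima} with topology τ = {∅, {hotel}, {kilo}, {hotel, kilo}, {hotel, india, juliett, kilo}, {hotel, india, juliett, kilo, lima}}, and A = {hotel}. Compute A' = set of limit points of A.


A' = {india, juliett, lima}

For each x ∈ X, list the open sets U ∈ τ with x ∈ U, then check whether U ∩ (A ∖ {x}) ≠ ∅ for every such U.
  x = hotel: open {hotel} ∋ x has {hotel} ∩ (A ∖ {hotel}) = ∅, so x is NOT a limit point.
  x = india: opens ∋ x are {hotel, india, juliett, kilo}, {hotel, india, juliett, kilo, lima}; each meets A ∖ {india}, so x IS a limit point.
  x = juliett: opens ∋ x are {hotel, india, juliett, kilo}, {hotel, india, juliett, kilo, lima}; each meets A ∖ {juliett}, so x IS a limit point.
  x = kilo: open {kilo} ∋ x has {kilo} ∩ (A ∖ {kilo}) = ∅, so x is NOT a limit point.
  x = lima: opens ∋ x are {hotel, india, juliett, kilo, lima}; each meets A ∖ {lima}, so x IS a limit point.
Collecting: A' = {india, juliett, lima}.


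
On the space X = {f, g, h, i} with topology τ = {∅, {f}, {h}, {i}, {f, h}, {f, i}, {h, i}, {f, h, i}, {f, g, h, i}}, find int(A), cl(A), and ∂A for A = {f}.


int(A) = {f}, cl(A) = {f, g}, ∂A = {g}.

Closed sets in (X, τ) are complements of opens:
  closed(X, τ) = {∅, {g}, {f, g}, {g, h}, {g, i}, {f, g, h}, {f, g, i}, {g, h, i}, {f, g, h, i}}.
int(A) = ⋃ {U ∈ τ : U ⊆ A}. Opens contained in A: ∅, {f}.
Taking the union of these: int(A) = {f}.
cl(A) = ⋂ {C closed : A ⊆ C}. Closed sets containing A: {f, g}, {f, g, h}, {f, g, i}, {f, g, h, i}.
Intersecting these: cl(A) = {f, g}.
∂A = cl(A) ∖ int(A) = {f, g} ∖ {f} = {g}.


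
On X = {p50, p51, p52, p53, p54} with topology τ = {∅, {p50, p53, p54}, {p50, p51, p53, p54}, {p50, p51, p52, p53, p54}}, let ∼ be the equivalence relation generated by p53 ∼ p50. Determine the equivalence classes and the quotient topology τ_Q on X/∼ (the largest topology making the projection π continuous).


X/∼ = {[p50=p53], [p51], [p52], [p54]}; |τ_Q| = 4.

Equivalence classes: [p50=p53], [p51], [p52], [p54].
Quotient map π: X → X/∼ sends p50 ↦ [p50=p53], p51 ↦ [p51], p52 ↦ [p52], p53 ↦ [p50=p53], p54 ↦ [p54].
For each subset V ⊆ X/∼, compute π^{-1}(V) ⊆ X and check whether π^{-1}(V) ∈ τ. V is open in τ_Q iff π^{-1}(V) ∈ τ.
  V = {}: π^{-1}(V) = ∅ ∈ τ ✓.
  V = {[p50=p53]}: π^{-1}(V) = {p50, p53} ∉ τ ✗.
  V = {[p51]}: π^{-1}(V) = {p51} ∉ τ ✗.
  V = {[p50=p53], [p51]}: π^{-1}(V) = {p50, p51, p53} ∉ τ ✗.
  V = {[p52]}: π^{-1}(V) = {p52} ∉ τ ✗.
  V = {[p50=p53], [p52]}: π^{-1}(V) = {p50, p52, p53} ∉ τ ✗.
  V = {[p51], [p52]}: π^{-1}(V) = {p51, p52} ∉ τ ✗.
  V = {[p50=p53], [p51], [p52]}: π^{-1}(V) = {p50, p51, p52, p53} ∉ τ ✗.
  V = {[p54]}: π^{-1}(V) = {p54} ∉ τ ✗.
  V = {[p50=p53], [p54]}: π^{-1}(V) = {p50, p53, p54} ∈ τ ✓.
  V = {[p51], [p54]}: π^{-1}(V) = {p51, p54} ∉ τ ✗.
  V = {[p50=p53], [p51], [p54]}: π^{-1}(V) = {p50, p51, p53, p54} ∈ τ ✓.
  V = {[p52], [p54]}: π^{-1}(V) = {p52, p54} ∉ τ ✗.
  V = {[p50=p53], [p52], [p54]}: π^{-1}(V) = {p50, p52, p53, p54} ∉ τ ✗.
  V = {[p51], [p52], [p54]}: π^{-1}(V) = {p51, p52, p54} ∉ τ ✗.
  V = {[p50=p53], [p51], [p52], [p54]}: π^{-1}(V) = {p50, p51, p52, p53, p54} ∈ τ ✓.
Open sets in the quotient: τ_Q = {{}, {[p50=p53], [p54]}, {[p50=p53], [p51], [p54]}, {[p50=p53], [p51], [p52], [p54]}} (4 elements).


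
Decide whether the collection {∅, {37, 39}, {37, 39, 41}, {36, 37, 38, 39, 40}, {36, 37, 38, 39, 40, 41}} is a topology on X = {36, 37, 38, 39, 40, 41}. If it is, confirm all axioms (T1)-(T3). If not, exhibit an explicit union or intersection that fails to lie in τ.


τ IS a topology on X.

Axiom (T1): ∅ ∈ τ? Yes; X ∈ τ? Yes.
Axiom (T2/T3): check pairwise unions and intersections of members of τ.
All pairwise intersections and unions checked — each lies in τ. Therefore τ satisfies (T1), (T2), (T3): it IS a topology on X.


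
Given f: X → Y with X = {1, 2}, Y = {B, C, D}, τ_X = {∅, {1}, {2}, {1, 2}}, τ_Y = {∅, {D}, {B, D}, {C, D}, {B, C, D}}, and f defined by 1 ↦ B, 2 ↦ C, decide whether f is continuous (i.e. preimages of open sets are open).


f IS continuous.

Compute f^{-1}(U) for each U ∈ τ_Y:
  U = ∅: f^{-1}(U) = ∅ ∈ τ_X ✓.
  U = {D}: f^{-1}(U) = ∅ ∈ τ_X ✓.
  U = {B, D}: f^{-1}(U) = {1} ∈ τ_X ✓.
  U = {C, D}: f^{-1}(U) = {2} ∈ τ_X ✓.
  U = {B, C, D}: f^{-1}(U) = {1, 2} ∈ τ_X ✓.
Every preimage lies in τ_X, so f IS continuous.


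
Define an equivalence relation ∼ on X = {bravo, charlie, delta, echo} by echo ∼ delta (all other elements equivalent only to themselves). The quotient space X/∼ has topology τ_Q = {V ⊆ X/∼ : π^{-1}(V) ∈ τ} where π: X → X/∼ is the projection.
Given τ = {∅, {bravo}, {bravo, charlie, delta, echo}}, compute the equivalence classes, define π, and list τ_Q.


X/∼ = {[bravo], [charlie], [delta=echo]}; |τ_Q| = 3.

Equivalence classes: [bravo], [charlie], [delta=echo].
Quotient map π: X → X/∼ sends bravo ↦ [bravo], charlie ↦ [charlie], delta ↦ [delta=echo], echo ↦ [delta=echo].
For each subset V ⊆ X/∼, compute π^{-1}(V) ⊆ X and check whether π^{-1}(V) ∈ τ. V is open in τ_Q iff π^{-1}(V) ∈ τ.
  V = {}: π^{-1}(V) = ∅ ∈ τ ✓.
  V = {[bravo]}: π^{-1}(V) = {bravo} ∈ τ ✓.
  V = {[charlie]}: π^{-1}(V) = {charlie} ∉ τ ✗.
  V = {[bravo], [charlie]}: π^{-1}(V) = {bravo, charlie} ∉ τ ✗.
  V = {[delta=echo]}: π^{-1}(V) = {delta, echo} ∉ τ ✗.
  V = {[bravo], [delta=echo]}: π^{-1}(V) = {bravo, delta, echo} ∉ τ ✗.
  V = {[charlie], [delta=echo]}: π^{-1}(V) = {charlie, delta, echo} ∉ τ ✗.
  V = {[bravo], [charlie], [delta=echo]}: π^{-1}(V) = {bravo, charlie, delta, echo} ∈ τ ✓.
Open sets in the quotient: τ_Q = {{}, {[bravo]}, {[bravo], [charlie], [delta=echo]}} (3 elements).


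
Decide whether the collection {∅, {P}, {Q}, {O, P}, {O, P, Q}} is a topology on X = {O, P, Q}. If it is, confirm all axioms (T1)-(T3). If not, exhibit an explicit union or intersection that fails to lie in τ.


τ is NOT a topology on X.

Axiom (T1): ∅ ∈ τ? Yes; X ∈ τ? Yes.
Axiom (T2/T3): check pairwise unions and intersections of members of τ.
Counterexample for (T2): {P} ∪ {Q} = {P, Q} ∉ τ. Therefore τ is NOT a topology.


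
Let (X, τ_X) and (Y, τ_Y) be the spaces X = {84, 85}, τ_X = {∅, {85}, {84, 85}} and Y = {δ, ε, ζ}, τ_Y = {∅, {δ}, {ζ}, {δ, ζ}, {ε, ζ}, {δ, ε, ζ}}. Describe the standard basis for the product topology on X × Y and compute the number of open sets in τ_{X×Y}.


Basis B = {∅ × ∅, {85} × {δ}, {85} × {ζ}, {84, 85} × {δ}, {84, 85} × {ζ}, {85} × {δ, ζ}, {85} × {ε, ζ}, {85} × {δ, ε, ζ}, {84, 85} × {δ, ζ}, {84, 85} × {ε, ζ}, {84, 85} × {δ, ε, ζ}}; |τ_{X×Y}| = 18.

Enumerate products U × V with U ∈ τ_X, V ∈ τ_Y (deduplicated):
  ∅ × ∅ = {} (∅)
  {85} × {δ} = {(85,δ)}
  {85} × {ζ} = {(85,ζ)}
  {84, 85} × {δ} = {(84,δ), (85,δ)}
  {84, 85} × {ζ} = {(84,ζ), (85,ζ)}
  {85} × {δ, ζ} = {(85,δ), (85,ζ)}
  {85} × {ε, ζ} = {(85,ε), (85,ζ)}
  {85} × {δ, ε, ζ} = {(85,δ), (85,ε), (85,ζ)}
  {84, 85} × {δ, ζ} = {(84,δ), (84,ζ), (85,δ), (85,ζ)}
  {84, 85} × {ε, ζ} = {(84,ε), (84,ζ), (85,ε), (85,ζ)}
  {84, 85} × {δ, ε, ζ} = {(84,δ), (84,ε), (84,ζ), (85,δ), (85,ε), (85,ζ)}
These 11 distinct sets form the basis B.
Close under arbitrary unions to get τ_{X×Y}; counting gives |τ_{X×Y}| = 18.


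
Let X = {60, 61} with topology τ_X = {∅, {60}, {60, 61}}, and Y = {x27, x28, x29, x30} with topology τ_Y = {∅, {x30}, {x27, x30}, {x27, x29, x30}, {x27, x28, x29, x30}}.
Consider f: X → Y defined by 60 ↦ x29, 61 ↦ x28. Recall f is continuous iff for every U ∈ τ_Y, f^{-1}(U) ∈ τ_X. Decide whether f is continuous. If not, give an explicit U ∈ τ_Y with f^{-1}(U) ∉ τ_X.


f IS continuous.

Compute f^{-1}(U) for each U ∈ τ_Y:
  U = ∅: f^{-1}(U) = ∅ ∈ τ_X ✓.
  U = {x30}: f^{-1}(U) = ∅ ∈ τ_X ✓.
  U = {x27, x30}: f^{-1}(U) = ∅ ∈ τ_X ✓.
  U = {x27, x29, x30}: f^{-1}(U) = {60} ∈ τ_X ✓.
  U = {x27, x28, x29, x30}: f^{-1}(U) = {60, 61} ∈ τ_X ✓.
Every preimage lies in τ_X, so f IS continuous.


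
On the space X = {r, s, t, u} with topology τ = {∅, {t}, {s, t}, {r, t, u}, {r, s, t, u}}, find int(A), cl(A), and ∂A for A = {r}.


int(A) = ∅, cl(A) = {r, u}, ∂A = {r, u}.

Closed sets in (X, τ) are complements of opens:
  closed(X, τ) = {∅, {s}, {r, u}, {r, s, u}, {r, s, t, u}}.
int(A) = ⋃ {U ∈ τ : U ⊆ A}. Opens contained in A: ∅.
Taking the union of these: int(A) = ∅.
cl(A) = ⋂ {C closed : A ⊆ C}. Closed sets containing A: {r, u}, {r, s, u}, {r, s, t, u}.
Intersecting these: cl(A) = {r, u}.
∂A = cl(A) ∖ int(A) = {r, u} ∖ ∅ = {r, u}.


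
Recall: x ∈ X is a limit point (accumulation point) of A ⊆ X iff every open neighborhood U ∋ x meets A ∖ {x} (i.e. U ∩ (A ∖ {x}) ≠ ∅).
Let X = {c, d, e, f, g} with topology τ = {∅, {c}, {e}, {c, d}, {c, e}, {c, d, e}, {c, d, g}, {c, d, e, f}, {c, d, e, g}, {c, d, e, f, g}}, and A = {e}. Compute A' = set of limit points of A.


A' = {f}

For each x ∈ X, list the open sets U ∈ τ with x ∈ U, then check whether U ∩ (A ∖ {x}) ≠ ∅ for every such U.
  x = c: open {c} ∋ x has {c} ∩ (A ∖ {c}) = ∅, so x is NOT a limit point.
  x = d: open {c, d} ∋ x has {c, d} ∩ (A ∖ {d}) = ∅, so x is NOT a limit point.
  x = e: open {e} ∋ x has {e} ∩ (A ∖ {e}) = ∅, so x is NOT a limit point.
  x = f: opens ∋ x are {c, d, e, f}, {c, d, e, f, g}; each meets A ∖ {f}, so x IS a limit point.
  x = g: open {c, d, g} ∋ x has {c, d, g} ∩ (A ∖ {g}) = ∅, so x is NOT a limit point.
Collecting: A' = {f}.
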